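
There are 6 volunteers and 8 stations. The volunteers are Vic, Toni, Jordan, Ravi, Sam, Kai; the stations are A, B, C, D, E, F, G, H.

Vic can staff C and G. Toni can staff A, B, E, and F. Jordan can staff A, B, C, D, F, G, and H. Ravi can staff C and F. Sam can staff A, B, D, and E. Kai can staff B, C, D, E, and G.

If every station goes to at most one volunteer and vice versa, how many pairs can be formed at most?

One maximum matching: Vic-C, Toni-E, Jordan-A, Ravi-F, Sam-B, Kai-G.
This saturates every volunteer, so 6 is the maximum.

6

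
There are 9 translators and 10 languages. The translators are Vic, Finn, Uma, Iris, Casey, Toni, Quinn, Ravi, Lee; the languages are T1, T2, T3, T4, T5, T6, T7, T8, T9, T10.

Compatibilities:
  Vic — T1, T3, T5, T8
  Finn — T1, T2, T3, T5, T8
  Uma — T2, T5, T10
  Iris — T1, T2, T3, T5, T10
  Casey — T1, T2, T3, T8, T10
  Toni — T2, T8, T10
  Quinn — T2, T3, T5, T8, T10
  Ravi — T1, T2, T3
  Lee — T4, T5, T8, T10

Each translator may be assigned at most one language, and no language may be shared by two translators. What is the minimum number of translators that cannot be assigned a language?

2

One maximum matching: Vic→T8, Finn→T5, Uma→T2, Iris→T1, Casey→T3, Toni→T10, Lee→T4.
The set {Vic, Finn, Uma, Iris, Casey, Toni, Quinn, Ravi} has only 6 neighbours ({T1, T10, T2, T3, T5, T8}), so by Hall's theorem at most 7 of the 9 translators can be matched.
That matches 7 of the 9, leaving 2 unmatched; no matching can do better.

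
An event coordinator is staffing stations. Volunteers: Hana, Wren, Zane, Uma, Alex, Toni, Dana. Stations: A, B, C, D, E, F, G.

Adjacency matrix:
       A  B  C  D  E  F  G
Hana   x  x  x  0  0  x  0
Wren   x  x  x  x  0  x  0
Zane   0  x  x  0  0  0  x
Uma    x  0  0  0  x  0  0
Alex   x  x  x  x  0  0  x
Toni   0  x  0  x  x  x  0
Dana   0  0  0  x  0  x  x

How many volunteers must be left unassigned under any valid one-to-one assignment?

One maximum matching: Hana→B, Wren→D, Zane→C, Uma→A, Alex→G, Toni→E, Dana→F.
All 7 volunteers are matched, so no larger matching exists.
That matches 7 of the 7, leaving 0 unmatched; no matching can do better.

0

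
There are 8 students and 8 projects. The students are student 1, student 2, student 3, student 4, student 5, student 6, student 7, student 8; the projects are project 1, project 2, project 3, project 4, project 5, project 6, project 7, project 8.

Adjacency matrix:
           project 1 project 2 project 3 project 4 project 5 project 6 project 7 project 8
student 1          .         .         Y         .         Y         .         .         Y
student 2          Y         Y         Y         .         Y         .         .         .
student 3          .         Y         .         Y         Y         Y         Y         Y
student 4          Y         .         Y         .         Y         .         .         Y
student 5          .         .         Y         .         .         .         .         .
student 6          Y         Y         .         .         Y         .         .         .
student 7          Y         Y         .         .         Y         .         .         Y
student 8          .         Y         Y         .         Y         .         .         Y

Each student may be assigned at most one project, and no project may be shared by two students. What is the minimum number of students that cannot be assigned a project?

2

A valid assignment of size 6: student 1–project 5, student 2–project 2, student 3–project 7, student 4–project 8, student 5–project 3, student 6–project 1.
The set {student 1, student 2, student 4, student 5, student 6, student 7, student 8} has only 5 neighbours ({project 1, project 2, project 3, project 5, project 8}), so by Hall's theorem at most 6 of the 8 students can be matched.
That matches 6 of the 8, leaving 2 unmatched; no matching can do better.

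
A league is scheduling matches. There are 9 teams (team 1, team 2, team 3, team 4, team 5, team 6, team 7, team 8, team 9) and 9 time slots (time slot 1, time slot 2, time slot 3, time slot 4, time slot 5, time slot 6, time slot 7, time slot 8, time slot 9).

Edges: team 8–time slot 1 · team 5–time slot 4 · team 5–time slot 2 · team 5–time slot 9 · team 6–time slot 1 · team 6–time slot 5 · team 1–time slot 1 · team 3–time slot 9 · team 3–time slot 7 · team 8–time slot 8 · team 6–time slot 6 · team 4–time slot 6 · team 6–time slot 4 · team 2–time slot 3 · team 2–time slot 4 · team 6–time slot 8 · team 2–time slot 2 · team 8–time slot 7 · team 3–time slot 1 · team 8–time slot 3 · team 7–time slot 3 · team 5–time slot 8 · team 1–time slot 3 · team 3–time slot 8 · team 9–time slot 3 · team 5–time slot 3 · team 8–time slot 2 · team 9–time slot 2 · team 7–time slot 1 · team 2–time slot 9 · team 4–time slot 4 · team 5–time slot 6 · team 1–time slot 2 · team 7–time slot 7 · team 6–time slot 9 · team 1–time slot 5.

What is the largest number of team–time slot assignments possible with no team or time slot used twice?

9

One maximum matching: team 1-time slot 3, team 2-time slot 4, team 3-time slot 8, team 4-time slot 6, team 5-time slot 9, team 6-time slot 5, team 7-time slot 7, team 8-time slot 1, team 9-time slot 2.
All 9 teams are matched, so no larger matching exists.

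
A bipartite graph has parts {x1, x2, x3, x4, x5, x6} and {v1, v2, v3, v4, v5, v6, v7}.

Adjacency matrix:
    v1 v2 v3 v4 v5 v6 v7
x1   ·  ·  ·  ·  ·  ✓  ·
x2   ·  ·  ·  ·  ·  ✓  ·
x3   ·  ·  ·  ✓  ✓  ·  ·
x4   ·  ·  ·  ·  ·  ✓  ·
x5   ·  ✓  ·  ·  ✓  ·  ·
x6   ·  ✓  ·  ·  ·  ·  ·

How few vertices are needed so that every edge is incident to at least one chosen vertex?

The 4 edges x1–v6, x3–v4, x5–v5, x6–v2 form a matching, so any vertex cover needs at least 4 vertices (one per matched edge).
Conversely {x3, x5, x6, v6} meets every edge and has exactly 4 vertices, so 4 is optimal.

4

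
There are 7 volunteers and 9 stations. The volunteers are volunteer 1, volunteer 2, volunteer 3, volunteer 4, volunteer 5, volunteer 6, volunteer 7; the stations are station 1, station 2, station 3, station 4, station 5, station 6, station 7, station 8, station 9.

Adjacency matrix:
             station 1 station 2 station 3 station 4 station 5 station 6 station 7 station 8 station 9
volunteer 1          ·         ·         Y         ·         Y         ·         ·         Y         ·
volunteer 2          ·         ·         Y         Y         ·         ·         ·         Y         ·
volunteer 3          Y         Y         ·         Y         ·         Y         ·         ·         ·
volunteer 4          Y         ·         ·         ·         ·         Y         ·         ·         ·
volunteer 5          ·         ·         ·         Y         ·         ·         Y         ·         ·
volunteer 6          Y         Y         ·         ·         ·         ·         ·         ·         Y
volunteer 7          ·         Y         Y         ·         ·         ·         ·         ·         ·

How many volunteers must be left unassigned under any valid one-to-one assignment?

0

One maximum matching: volunteer 1→station 8, volunteer 2→station 3, volunteer 3→station 4, volunteer 4→station 6, volunteer 5→station 7, volunteer 6→station 1, volunteer 7→station 2.
All 7 volunteers are matched, so no larger matching exists.
That matches 7 of the 7, leaving 0 unmatched; no matching can do better.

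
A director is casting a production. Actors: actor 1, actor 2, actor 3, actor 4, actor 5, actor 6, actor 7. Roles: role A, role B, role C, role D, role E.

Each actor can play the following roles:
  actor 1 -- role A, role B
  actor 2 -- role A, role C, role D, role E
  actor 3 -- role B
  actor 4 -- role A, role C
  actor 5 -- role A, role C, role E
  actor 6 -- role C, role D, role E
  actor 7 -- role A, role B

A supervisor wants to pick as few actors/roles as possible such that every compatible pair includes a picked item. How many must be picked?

{role A, role B, role C, role D, role E} is a vertex cover of size 5: every edge has an endpoint in this set.
No smaller cover exists because actor 1–role A, actor 2–role D, actor 3–role B, actor 4–role C, actor 5–role E is a matching of size 5, and a cover must include an endpoint of each of these disjoint edges (König's theorem).

5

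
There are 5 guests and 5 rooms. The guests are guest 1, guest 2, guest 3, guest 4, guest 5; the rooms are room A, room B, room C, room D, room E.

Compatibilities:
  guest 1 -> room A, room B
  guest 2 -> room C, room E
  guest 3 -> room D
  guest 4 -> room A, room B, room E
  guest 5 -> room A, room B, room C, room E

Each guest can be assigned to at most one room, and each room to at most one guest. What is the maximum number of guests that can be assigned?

5

A valid assignment of size 5: guest 1–room A, guest 2–room C, guest 3–room D, guest 4–room B, guest 5–room E.
This saturates every guest, so 5 is the maximum.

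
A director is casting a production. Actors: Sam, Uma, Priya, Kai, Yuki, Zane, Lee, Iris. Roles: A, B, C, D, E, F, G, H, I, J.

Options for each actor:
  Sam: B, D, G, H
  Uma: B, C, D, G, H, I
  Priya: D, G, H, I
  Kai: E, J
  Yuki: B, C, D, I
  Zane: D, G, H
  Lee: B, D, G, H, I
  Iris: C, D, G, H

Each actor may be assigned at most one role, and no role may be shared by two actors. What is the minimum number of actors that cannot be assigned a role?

One maximum matching: Sam–B, Uma–I, Priya–H, Kai–E, Yuki–C, Zane–D, Lee–G.
The set {Sam, Uma, Priya, Yuki, Zane, Lee, Iris} has only 6 neighbours ({B, C, D, G, H, I}), so by Hall's theorem at most 7 of the 8 actors can be matched.
That matches 7 of the 8, leaving 1 unmatched; no matching can do better.

1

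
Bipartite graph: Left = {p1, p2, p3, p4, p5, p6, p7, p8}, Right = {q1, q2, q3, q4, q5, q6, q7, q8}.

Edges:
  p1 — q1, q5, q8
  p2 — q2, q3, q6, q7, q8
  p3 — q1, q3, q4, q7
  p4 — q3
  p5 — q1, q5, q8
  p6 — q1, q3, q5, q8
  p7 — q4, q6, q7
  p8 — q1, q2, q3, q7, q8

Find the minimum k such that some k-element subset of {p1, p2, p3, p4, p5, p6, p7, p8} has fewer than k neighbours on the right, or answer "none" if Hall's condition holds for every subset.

none

A matching saturating every left vertex exists, for instance p1→q1, p2→q2, p3→q4, p4→q3, p5→q5, p6→q8, p7→q6, p8→q7.
By Hall's marriage theorem, this means |N(S)| ≥ |S| for every subset S, so no violating subset exists.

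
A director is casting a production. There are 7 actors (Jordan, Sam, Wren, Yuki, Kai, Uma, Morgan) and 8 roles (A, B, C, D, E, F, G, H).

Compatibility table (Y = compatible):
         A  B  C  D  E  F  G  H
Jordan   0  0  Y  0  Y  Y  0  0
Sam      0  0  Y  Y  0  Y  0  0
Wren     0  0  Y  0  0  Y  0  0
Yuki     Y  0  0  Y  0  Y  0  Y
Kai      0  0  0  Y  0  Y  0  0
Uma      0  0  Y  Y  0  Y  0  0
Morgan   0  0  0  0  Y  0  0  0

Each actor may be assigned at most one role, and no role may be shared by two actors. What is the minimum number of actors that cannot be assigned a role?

2

For example, pair Jordan–E, Sam–D, Wren–C, Yuki–H, Kai–F.
The set {Jordan, Sam, Wren, Kai, Uma, Morgan} has only 4 neighbours ({C, D, E, F}), so by Hall's theorem at most 5 of the 7 actors can be matched.
That matches 5 of the 7, leaving 2 unmatched; no matching can do better.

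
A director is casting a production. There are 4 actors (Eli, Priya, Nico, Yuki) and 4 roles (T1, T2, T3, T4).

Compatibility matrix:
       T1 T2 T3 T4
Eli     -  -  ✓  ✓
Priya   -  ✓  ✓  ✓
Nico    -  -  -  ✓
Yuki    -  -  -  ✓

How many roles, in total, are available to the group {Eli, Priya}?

3

The union of neighbours of {Eli, Priya} is {T2, T3, T4}, which has 3 elements.
Since |N(S)| = 3 ≥ |S| = 2, Hall's condition holds for this subset.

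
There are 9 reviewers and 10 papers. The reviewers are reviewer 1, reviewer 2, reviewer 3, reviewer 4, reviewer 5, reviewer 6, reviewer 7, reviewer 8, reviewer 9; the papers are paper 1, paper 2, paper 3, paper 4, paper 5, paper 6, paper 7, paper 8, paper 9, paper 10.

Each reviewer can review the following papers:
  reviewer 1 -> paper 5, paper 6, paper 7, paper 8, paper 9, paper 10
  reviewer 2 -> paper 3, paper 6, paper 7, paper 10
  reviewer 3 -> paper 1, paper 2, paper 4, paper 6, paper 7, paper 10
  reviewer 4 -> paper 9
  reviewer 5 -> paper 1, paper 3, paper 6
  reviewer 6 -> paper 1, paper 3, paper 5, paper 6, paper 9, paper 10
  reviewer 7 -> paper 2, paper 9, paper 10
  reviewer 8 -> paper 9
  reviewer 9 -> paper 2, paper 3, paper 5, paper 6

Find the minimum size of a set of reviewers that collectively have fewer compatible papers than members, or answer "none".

2

Take S = {reviewer 4, reviewer 8}. Its neighbourhood is {paper 9}, so |N(S)| = 1 < |S| = 2.
No single vertex violates Hall's condition since each has at least one neighbour, so 2 is the minimum.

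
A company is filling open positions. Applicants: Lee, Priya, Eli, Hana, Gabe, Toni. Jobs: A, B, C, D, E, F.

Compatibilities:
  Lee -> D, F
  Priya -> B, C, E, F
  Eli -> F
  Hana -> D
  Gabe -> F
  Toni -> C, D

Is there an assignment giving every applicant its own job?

No

The set {Lee, Eli, Hana, Gabe} has only 2 neighbours ({D, F}), so by Hall's theorem at most 4 of the 6 applicants can be matched.
Hence no matching covers every applicant.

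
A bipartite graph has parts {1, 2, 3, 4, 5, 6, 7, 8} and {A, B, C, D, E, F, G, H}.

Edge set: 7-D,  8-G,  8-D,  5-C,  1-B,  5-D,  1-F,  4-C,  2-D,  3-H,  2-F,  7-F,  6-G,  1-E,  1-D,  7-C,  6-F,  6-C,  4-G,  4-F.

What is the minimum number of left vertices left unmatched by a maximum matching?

2

One maximum matching: 1→B, 2→D, 3→H, 4→G, 5→C, 6→F.
The set {2, 4, 5, 6, 7, 8} has only 4 neighbours ({C, D, F, G}), so by Hall's theorem at most 6 of the 8 left vertices can be matched.
That matches 6 of the 8, leaving 2 unmatched; no matching can do better.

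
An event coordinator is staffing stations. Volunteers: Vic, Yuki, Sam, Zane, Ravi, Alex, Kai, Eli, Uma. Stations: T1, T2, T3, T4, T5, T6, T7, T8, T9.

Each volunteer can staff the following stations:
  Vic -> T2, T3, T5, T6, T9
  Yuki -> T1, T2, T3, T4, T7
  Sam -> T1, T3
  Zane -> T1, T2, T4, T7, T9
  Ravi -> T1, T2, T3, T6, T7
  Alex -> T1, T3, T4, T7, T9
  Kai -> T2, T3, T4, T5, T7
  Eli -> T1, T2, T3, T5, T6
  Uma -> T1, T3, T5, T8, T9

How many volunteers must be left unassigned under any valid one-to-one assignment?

One maximum matching: Vic-T3, Yuki-T7, Sam-T1, Zane-T2, Ravi-T6, Alex-T9, Kai-T4, Eli-T5, Uma-T8.
This saturates every volunteer, so 9 is the maximum.
That matches 9 of the 9, leaving 0 unmatched; no matching can do better.

0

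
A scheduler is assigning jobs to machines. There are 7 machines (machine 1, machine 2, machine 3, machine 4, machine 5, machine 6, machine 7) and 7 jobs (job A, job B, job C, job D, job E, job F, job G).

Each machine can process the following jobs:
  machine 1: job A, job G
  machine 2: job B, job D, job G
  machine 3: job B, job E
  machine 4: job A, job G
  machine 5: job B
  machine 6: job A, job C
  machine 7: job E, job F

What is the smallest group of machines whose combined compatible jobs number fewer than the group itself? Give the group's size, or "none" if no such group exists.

none

A matching saturating every machine exists, for instance machine 1→job G, machine 2→job D, machine 3→job E, machine 4→job A, machine 5→job B, machine 6→job C, machine 7→job F.
By Hall's marriage theorem, this means |N(S)| ≥ |S| for every subset S, so no violating subset exists.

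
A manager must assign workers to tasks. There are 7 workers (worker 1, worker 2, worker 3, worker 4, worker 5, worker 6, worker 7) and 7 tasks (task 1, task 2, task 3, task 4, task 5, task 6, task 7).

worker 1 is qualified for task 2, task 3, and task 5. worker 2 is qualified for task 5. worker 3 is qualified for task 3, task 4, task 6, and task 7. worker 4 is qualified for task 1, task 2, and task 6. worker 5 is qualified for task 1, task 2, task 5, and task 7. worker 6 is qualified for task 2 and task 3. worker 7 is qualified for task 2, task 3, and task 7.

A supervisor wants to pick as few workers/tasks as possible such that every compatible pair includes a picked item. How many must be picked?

7

A maximum matching has 7 edges (e.g. worker 1–task 3, worker 2–task 5, worker 3–task 4, worker 4–task 6, worker 5–task 1, worker 6–task 2, worker 7–task 7).
By König's theorem the minimum vertex cover has the same size. One such cover is {worker 1, worker 2, worker 3, worker 4, worker 5, worker 6, worker 7}.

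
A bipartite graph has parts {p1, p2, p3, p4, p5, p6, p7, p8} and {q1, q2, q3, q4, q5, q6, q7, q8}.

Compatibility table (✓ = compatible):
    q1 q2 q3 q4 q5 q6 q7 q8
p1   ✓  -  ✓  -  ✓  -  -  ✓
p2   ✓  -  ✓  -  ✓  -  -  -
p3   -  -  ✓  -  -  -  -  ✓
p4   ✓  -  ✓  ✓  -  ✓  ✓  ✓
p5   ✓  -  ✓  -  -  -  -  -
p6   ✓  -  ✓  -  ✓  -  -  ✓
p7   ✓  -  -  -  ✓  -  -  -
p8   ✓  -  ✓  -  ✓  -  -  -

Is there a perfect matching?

The set {p1, p2, p3, p5, p6, p7, p8} has only 4 neighbours ({q1, q3, q5, q8}), so by Hall's theorem at most 5 of the 8 left vertices can be matched.
Hence no matching covers every left vertex.

No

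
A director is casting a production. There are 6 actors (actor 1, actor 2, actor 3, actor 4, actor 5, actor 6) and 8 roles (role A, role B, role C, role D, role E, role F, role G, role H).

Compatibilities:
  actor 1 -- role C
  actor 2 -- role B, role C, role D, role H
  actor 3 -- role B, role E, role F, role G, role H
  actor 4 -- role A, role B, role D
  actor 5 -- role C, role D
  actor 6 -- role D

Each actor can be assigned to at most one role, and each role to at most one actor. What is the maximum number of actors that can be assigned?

A valid assignment of size 5: actor 1–role C, actor 2–role H, actor 3–role G, actor 4–role B, actor 5–role D.
The set {actor 1, actor 5, actor 6} has only 2 neighbours ({role C, role D}), so by Hall's theorem at most 5 of the 6 actors can be matched.

5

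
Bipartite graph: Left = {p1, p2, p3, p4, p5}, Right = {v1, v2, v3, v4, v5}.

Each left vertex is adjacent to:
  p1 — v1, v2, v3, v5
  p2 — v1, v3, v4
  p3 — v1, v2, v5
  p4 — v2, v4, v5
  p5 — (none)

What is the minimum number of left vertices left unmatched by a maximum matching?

1

For example, pair p1–v3, p2–v4, p3–v1, p4–v2.
The set {p5} has only 0 neighbours (∅), so by Hall's theorem at most 4 of the 5 left vertices can be matched.
That matches 4 of the 5, leaving 1 unmatched; no matching can do better.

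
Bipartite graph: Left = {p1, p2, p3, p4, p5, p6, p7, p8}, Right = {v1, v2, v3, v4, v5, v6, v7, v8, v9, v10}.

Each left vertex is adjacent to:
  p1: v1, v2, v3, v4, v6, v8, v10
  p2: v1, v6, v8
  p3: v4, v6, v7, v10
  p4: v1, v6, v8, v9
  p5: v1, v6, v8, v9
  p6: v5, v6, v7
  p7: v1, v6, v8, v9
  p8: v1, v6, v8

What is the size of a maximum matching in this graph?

7

A valid assignment of size 7: p1→v3, p2→v8, p3→v10, p4→v9, p5→v1, p6→v7, p7→v6.
The set {p2, p4, p5, p7, p8} has only 4 neighbours ({v1, v6, v8, v9}), so by Hall's theorem at most 7 of the 8 left vertices can be matched.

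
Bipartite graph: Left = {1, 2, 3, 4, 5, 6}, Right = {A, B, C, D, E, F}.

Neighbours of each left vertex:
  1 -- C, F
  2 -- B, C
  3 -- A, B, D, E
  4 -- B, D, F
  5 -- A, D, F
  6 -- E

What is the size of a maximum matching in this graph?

For example, pair 1→F, 2→C, 3→B, 4→D, 5→A, 6→E.
All 6 left vertices are matched, so no larger matching exists.

6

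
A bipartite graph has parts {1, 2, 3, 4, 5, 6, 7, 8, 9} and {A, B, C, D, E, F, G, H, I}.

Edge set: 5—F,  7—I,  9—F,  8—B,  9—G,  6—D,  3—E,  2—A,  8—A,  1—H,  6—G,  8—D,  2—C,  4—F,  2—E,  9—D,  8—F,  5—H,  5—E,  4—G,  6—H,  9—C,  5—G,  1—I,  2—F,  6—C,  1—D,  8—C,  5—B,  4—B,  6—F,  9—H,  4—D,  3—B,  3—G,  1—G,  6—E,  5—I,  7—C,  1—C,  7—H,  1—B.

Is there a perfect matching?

Yes

A valid assignment of size 9: 1-I, 2-C, 3-B, 4-D, 5-E, 6-F, 7-H, 8-A, 9-G.
All 9 left vertices are covered.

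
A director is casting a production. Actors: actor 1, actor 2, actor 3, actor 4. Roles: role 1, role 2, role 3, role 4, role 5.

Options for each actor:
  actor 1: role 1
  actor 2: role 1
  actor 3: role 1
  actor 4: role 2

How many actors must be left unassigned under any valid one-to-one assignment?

A valid assignment of size 2: actor 1-role 1, actor 4-role 2.
The set {actor 1, actor 2, actor 3} has only 1 neighbour ({role 1}), so by Hall's theorem at most 2 of the 4 actors can be matched.
That matches 2 of the 4, leaving 2 unmatched; no matching can do better.

2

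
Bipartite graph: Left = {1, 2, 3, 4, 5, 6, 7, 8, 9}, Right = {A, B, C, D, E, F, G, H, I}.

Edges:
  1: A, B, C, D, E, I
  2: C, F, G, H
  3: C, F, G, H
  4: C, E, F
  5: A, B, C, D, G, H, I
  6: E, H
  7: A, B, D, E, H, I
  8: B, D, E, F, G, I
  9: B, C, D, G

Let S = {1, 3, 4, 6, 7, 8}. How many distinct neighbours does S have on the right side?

9

The union of neighbours of {1, 3, 4, 6, 7, 8} is {A, B, C, D, E, F, G, H, I}, which has 9 elements.
Since |N(S)| = 9 ≥ |S| = 6, Hall's condition holds for this subset.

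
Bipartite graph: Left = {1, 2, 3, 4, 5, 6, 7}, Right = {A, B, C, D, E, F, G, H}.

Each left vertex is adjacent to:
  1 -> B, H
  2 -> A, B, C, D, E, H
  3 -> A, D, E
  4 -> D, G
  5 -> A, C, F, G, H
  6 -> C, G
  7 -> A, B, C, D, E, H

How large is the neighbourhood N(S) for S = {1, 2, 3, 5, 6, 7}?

8

The union of neighbours of {1, 2, 3, 5, 6, 7} is {A, B, C, D, E, F, G, H}, which has 8 elements.
Since |N(S)| = 8 ≥ |S| = 6, Hall's condition holds for this subset.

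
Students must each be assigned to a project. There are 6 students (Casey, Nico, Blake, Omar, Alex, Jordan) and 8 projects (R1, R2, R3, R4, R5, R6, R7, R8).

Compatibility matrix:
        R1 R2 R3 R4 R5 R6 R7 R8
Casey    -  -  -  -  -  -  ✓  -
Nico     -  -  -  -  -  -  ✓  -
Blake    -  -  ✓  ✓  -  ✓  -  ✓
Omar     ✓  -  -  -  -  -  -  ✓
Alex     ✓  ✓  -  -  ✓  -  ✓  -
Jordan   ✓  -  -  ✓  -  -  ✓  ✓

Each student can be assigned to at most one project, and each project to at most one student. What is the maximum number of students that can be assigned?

5

A valid assignment of size 5: Casey-R7, Blake-R8, Omar-R1, Alex-R5, Jordan-R4.
The set {Casey, Nico} has only 1 neighbour ({R7}), so by Hall's theorem at most 5 of the 6 students can be matched.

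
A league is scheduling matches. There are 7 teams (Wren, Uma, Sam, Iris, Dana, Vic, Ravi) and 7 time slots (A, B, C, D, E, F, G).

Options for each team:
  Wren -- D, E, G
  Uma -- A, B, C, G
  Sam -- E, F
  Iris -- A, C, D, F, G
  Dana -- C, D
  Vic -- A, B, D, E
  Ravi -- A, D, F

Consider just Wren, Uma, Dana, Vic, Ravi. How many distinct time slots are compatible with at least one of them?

7

The union of neighbours of {Wren, Uma, Dana, Vic, Ravi} is {A, B, C, D, E, F, G}, which has 7 elements.
Since |N(S)| = 7 ≥ |S| = 5, Hall's condition holds for this subset.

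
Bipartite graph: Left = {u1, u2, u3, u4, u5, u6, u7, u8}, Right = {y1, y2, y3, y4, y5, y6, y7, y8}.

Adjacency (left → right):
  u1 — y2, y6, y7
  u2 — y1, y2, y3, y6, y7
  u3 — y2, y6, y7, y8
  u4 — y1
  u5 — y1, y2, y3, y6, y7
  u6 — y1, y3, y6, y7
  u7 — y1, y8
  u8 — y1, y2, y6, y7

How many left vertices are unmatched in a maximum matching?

One maximum matching: u1→y2, u2→y6, u3→y8, u4→y1, u5→y7, u6→y3.
The set {u1, u2, u3, u4, u5, u6, u7, u8} has only 6 neighbours ({y1, y2, y3, y6, y7, y8}), so by Hall's theorem at most 6 of the 8 left vertices can be matched.
That matches 6 of the 8, leaving 2 unmatched; no matching can do better.

2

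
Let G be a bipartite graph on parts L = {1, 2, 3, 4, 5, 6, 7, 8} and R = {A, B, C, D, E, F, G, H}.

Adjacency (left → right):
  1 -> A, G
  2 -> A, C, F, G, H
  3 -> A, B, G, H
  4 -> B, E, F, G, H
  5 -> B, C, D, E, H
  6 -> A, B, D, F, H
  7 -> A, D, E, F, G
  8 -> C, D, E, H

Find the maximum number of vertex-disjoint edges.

For example, pair 1-G, 2-C, 3-B, 4-F, 5-H, 6-A, 7-D, 8-E.
All 8 left vertices are matched, so no larger matching exists.

8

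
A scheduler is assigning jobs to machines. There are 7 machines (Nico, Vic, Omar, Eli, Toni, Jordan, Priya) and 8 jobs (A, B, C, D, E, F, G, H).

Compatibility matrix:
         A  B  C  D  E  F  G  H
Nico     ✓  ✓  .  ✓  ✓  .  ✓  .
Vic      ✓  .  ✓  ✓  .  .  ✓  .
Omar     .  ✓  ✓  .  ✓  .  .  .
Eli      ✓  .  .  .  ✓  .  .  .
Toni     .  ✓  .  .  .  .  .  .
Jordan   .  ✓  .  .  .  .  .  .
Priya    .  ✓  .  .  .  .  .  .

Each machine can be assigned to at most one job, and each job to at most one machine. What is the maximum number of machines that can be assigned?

For example, pair Nico–G, Vic–C, Omar–E, Eli–A, Toni–B.
The set {Toni, Jordan, Priya} has only 1 neighbour ({B}), so by Hall's theorem at most 5 of the 7 machines can be matched.

5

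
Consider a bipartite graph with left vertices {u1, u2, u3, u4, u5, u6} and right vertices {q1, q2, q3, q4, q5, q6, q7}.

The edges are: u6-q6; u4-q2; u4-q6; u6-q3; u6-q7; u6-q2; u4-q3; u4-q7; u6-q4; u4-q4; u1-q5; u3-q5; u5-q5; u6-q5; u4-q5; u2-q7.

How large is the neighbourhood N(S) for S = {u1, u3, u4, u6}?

The union of neighbours of {u1, u3, u4, u6} is {q2, q3, q4, q5, q6, q7}, which has 6 elements.
Since |N(S)| = 6 ≥ |S| = 4, Hall's condition holds for this subset.

6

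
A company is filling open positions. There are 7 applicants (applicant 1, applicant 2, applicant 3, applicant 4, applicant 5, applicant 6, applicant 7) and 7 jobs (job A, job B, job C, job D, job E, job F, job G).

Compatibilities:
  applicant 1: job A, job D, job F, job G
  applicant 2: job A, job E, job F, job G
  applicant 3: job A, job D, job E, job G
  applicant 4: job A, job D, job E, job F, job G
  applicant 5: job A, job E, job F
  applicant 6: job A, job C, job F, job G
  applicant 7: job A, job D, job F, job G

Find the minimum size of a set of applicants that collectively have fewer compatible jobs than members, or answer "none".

6

Take S = {applicant 1, applicant 2, applicant 3, applicant 4, applicant 5, applicant 7}. Its neighbourhood is {job A, job D, job E, job F, job G}, so |N(S)| = 5 < |S| = 6.
Every subset of size less than 6 has at least as many neighbours as members, so 6 is the minimum.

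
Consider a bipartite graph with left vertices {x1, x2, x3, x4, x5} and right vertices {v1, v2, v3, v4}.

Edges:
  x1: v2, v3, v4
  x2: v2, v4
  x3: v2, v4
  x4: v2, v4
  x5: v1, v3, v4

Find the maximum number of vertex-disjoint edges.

4

One maximum matching: x1-v3, x2-v4, x3-v2, x5-v1.
The set {x2, x3, x4} has only 2 neighbours ({v2, v4}), so by Hall's theorem at most 4 of the 5 left vertices can be matched.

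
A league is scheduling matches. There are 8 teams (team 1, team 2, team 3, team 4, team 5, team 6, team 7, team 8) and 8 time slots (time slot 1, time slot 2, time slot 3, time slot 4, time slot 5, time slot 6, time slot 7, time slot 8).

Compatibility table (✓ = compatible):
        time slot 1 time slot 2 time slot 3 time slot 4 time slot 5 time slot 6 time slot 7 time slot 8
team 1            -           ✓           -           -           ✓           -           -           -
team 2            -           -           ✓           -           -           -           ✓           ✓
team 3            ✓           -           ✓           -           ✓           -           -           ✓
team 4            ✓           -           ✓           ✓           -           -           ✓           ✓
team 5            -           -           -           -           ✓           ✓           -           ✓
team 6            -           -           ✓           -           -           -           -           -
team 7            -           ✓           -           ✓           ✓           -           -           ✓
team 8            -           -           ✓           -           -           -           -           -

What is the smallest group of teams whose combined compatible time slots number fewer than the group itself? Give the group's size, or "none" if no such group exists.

2

Take S = {team 6, team 8}. Its neighbourhood is {time slot 3}, so |N(S)| = 1 < |S| = 2.
No single vertex violates Hall's condition since each has at least one neighbour, so 2 is the minimum.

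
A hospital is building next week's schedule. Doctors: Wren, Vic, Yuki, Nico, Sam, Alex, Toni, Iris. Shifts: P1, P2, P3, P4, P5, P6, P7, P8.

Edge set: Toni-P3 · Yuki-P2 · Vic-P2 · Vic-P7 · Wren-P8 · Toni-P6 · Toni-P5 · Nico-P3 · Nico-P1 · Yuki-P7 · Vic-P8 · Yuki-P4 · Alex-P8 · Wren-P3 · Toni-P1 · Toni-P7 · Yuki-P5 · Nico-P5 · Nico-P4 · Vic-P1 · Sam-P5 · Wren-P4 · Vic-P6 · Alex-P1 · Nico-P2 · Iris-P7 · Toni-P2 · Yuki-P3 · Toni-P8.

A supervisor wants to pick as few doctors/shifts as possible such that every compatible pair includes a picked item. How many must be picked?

{Wren, Vic, Yuki, Nico, Sam, Alex, Toni, Iris} is a vertex cover of size 8: every edge has an endpoint in this set.
No smaller cover exists because Wren–P4, Vic–P1, Yuki–P2, Nico–P3, Sam–P5, Alex–P8, Toni–P6, Iris–P7 is a matching of size 8, and a cover must include an endpoint of each of these disjoint edges (König's theorem).

8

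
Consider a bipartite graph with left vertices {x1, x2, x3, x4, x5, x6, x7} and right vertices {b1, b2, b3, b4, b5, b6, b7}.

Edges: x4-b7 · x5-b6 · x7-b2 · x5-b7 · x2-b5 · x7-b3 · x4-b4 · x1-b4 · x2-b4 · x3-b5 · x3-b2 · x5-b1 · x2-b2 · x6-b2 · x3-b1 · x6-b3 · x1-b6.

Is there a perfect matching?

A valid assignment of size 7: x1-b6, x2-b4, x3-b5, x4-b7, x5-b1, x6-b2, x7-b3.
Every left vertex is matched, so this is a perfect matching.

Yes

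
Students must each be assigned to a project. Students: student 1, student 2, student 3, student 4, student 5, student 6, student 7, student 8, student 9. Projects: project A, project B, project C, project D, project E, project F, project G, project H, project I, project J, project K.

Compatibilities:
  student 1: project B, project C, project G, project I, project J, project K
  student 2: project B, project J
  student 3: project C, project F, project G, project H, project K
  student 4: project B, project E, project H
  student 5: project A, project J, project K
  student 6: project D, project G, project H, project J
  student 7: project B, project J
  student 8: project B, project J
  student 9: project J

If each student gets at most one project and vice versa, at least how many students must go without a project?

A valid assignment of size 7: student 1–project I, student 2–project B, student 3–project G, student 4–project E, student 5–project A, student 6–project H, student 7–project J.
The set {student 2, student 7, student 8, student 9} has only 2 neighbours ({project B, project J}), so by Hall's theorem at most 7 of the 9 students can be matched.
That matches 7 of the 9, leaving 2 unmatched; no matching can do better.

2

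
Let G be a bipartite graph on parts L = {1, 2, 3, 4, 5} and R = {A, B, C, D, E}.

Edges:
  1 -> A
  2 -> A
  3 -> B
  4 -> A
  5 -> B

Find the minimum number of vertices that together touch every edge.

The 2 edges 1–A, 3–B form a matching, so any vertex cover needs at least 2 vertices (one per matched edge).
Conversely {A, B} meets every edge and has exactly 2 vertices, so 2 is optimal.

2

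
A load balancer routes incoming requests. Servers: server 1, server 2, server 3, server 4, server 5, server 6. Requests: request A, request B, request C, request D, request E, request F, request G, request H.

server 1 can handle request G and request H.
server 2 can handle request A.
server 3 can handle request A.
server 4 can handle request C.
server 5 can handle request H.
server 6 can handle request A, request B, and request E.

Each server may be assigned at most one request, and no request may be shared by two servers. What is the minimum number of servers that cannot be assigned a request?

1

For example, pair server 1-request G, server 2-request A, server 4-request C, server 5-request H, server 6-request E.
The set {server 2, server 3} has only 1 neighbour ({request A}), so by Hall's theorem at most 5 of the 6 servers can be matched.
That matches 5 of the 6, leaving 1 unmatched; no matching can do better.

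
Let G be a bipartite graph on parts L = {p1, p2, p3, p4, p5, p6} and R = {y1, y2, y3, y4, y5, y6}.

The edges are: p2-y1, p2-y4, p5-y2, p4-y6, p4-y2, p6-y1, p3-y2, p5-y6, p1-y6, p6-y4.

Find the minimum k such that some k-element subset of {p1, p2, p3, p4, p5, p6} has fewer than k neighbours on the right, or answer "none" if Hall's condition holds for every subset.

Take S = {p1, p3, p4}. Its neighbourhood is {y2, y6}, so |N(S)| = 2 < |S| = 3.
Every subset of size less than 3 has at least as many neighbours as members, so 3 is the minimum.

3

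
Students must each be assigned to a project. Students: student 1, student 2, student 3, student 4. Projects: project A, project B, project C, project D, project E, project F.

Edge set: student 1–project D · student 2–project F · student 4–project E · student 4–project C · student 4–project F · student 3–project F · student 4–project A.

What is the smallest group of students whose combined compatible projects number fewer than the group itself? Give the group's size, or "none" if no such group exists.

2

Take S = {student 2, student 3}. Its neighbourhood is {project F}, so |N(S)| = 1 < |S| = 2.
No single vertex violates Hall's condition since each has at least one neighbour, so 2 is the minimum.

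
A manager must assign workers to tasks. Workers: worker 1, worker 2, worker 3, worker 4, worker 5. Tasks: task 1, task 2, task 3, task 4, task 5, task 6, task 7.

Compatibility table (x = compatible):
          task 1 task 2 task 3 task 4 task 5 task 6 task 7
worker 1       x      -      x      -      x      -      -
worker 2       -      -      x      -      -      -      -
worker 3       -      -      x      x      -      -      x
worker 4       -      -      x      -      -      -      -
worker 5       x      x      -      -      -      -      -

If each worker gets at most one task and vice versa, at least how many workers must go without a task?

1

A valid assignment of size 4: worker 1–task 1, worker 2–task 3, worker 3–task 7, worker 5–task 2.
The set {worker 2, worker 4} has only 1 neighbour ({task 3}), so by Hall's theorem at most 4 of the 5 workers can be matched.
That matches 4 of the 5, leaving 1 unmatched; no matching can do better.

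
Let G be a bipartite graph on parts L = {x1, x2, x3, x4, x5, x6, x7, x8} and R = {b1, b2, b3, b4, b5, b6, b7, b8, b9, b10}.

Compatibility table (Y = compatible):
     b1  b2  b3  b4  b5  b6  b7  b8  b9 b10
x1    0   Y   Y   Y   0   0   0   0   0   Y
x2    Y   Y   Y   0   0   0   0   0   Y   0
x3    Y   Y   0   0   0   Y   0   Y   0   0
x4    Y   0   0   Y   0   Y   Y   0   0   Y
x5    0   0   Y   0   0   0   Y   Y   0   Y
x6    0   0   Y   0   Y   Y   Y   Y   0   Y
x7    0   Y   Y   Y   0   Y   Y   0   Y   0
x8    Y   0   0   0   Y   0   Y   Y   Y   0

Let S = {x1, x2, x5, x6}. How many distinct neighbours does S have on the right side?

10

The union of neighbours of {x1, x2, x5, x6} is {b1, b2, b3, b4, b5, b6, b7, b8, b9, b10}, which has 10 elements.
Since |N(S)| = 10 ≥ |S| = 4, Hall's condition holds for this subset.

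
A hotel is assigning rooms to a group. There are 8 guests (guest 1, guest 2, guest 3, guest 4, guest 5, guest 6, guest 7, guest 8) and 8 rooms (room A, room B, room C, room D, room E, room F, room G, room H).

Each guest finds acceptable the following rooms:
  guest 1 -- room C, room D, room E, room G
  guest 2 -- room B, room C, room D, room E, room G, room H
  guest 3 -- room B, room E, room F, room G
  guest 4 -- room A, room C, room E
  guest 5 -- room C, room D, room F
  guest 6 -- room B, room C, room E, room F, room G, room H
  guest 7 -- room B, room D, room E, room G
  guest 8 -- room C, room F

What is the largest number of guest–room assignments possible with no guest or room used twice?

For example, pair guest 1–room D, guest 2–room H, guest 3–room G, guest 4–room A, guest 5–room C, guest 6–room B, guest 7–room E, guest 8–room F.
This saturates every guest, so 8 is the maximum.

8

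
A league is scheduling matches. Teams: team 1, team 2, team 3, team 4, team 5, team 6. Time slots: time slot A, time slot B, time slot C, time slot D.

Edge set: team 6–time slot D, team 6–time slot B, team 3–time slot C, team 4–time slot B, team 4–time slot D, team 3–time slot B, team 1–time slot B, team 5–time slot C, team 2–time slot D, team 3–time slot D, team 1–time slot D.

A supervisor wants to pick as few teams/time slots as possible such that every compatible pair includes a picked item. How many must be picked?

{time slot B, time slot C, time slot D} is a vertex cover of size 3: every edge has an endpoint in this set.
No smaller cover exists because team 1–time slot B, team 2–time slot D, team 3–time slot C is a matching of size 3, and a cover must include an endpoint of each of these disjoint edges (König's theorem).

3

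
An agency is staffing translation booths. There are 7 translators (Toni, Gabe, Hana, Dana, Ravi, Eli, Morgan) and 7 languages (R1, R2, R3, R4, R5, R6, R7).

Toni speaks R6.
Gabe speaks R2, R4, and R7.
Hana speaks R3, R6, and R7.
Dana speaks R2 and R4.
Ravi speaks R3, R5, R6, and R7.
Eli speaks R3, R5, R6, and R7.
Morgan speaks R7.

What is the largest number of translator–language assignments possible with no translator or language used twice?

One maximum matching: Toni→R6, Gabe→R4, Hana→R3, Dana→R2, Ravi→R5, Eli→R7.
The set {Toni, Hana, Ravi, Eli, Morgan} has only 4 neighbours ({R3, R5, R6, R7}), so by Hall's theorem at most 6 of the 7 translators can be matched.

6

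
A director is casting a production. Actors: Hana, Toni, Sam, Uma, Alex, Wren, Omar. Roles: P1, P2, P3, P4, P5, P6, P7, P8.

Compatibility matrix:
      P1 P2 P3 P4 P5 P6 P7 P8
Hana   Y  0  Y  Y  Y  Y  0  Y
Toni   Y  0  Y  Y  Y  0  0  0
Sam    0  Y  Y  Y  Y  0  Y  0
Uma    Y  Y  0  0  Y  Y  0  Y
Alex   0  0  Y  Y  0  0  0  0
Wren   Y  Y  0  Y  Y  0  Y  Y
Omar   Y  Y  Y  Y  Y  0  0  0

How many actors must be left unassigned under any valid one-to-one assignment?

A valid assignment of size 7: Hana-P3, Toni-P5, Sam-P7, Uma-P8, Alex-P4, Wren-P2, Omar-P1.
This saturates every actor, so 7 is the maximum.
That matches 7 of the 7, leaving 0 unmatched; no matching can do better.

0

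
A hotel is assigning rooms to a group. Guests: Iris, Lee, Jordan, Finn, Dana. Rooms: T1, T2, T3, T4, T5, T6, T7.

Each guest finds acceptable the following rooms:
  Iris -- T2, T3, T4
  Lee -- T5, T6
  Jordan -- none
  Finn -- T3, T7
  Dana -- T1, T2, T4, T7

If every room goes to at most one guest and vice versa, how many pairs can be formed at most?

4

For example, pair Iris-T4, Lee-T6, Finn-T7, Dana-T2.
The set {Jordan} has only 0 neighbours (∅), so by Hall's theorem at most 4 of the 5 guests can be matched.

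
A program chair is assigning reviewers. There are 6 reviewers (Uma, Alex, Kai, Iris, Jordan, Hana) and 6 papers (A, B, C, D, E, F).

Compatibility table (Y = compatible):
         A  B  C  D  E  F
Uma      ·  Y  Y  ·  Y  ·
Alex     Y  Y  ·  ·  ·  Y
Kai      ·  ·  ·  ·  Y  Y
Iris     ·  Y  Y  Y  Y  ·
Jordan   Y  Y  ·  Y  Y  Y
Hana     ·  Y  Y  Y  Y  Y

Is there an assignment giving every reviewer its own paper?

Yes

One maximum matching: Uma-C, Alex-A, Kai-F, Iris-B, Jordan-D, Hana-E.
All 6 reviewers are covered.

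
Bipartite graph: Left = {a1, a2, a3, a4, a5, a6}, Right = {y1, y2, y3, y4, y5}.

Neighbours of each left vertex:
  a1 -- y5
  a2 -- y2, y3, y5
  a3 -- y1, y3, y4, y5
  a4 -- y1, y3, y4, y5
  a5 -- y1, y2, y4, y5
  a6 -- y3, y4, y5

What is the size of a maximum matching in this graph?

A valid assignment of size 5: a1→y5, a2→y2, a3→y3, a4→y4, a5→y1.
The set {a1, a2, a3, a4, a5, a6} has only 5 neighbours ({y1, y2, y3, y4, y5}), so by Hall's theorem at most 5 of the 6 left vertices can be matched.

5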